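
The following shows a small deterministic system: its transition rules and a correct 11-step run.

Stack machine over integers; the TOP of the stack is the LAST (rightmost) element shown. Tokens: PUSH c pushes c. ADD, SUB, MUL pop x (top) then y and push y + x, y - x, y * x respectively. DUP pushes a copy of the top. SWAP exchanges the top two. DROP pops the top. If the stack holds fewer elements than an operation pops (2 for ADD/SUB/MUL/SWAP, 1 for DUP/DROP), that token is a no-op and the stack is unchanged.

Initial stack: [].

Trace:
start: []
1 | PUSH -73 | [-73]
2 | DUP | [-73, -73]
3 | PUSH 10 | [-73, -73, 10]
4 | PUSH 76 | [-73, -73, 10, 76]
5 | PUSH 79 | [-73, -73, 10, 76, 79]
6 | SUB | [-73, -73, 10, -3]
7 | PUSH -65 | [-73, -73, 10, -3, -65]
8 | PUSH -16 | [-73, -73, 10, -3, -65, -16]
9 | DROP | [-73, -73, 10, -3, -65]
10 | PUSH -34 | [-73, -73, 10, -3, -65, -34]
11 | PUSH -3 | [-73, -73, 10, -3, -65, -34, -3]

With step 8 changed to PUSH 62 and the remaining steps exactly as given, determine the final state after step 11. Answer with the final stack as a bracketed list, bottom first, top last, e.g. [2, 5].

[-73, -73, 10, -3, -65, -34, -3]

(re-executing from step 8 with the substitution; state before step 8: [-73, -73, 10, -3, -65])
8 | PUSH 62 | [-73, -73, 10, -3, -65, 62]
9 | DROP | [-73, -73, 10, -3, -65]
10 | PUSH -34 | [-73, -73, 10, -3, -65, -34]
11 | PUSH -3 | [-73, -73, 10, -3, -65, -34, -3]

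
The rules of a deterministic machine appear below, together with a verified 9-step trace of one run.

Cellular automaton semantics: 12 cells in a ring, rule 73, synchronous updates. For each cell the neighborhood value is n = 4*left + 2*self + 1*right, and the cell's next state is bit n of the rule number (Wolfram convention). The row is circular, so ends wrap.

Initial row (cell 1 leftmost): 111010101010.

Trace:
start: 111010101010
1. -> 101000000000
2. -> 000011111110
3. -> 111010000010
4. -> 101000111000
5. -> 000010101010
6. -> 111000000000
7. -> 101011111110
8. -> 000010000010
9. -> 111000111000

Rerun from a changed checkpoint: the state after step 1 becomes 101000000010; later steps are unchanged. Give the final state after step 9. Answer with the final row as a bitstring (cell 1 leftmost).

state after step 1 := 101000000010
2. -> 000011111000
3. -> 111010001011
4. -> 001000100010
5. -> 100010001000
6. -> 001000100010
7. -> 100010001000
8. -> 001000100010
9. -> 100010001000

100010001000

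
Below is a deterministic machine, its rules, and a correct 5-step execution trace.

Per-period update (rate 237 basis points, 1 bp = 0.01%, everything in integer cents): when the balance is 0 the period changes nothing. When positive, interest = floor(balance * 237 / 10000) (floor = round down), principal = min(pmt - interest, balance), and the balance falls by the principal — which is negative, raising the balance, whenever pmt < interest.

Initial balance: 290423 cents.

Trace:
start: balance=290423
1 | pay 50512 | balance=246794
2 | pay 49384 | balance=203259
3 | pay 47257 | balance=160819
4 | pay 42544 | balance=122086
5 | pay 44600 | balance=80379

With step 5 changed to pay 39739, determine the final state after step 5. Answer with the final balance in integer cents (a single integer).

(re-executing from step 5 with the substitution; state before step 5: balance=122086)
5 | pay 39739 | balance=85240

85240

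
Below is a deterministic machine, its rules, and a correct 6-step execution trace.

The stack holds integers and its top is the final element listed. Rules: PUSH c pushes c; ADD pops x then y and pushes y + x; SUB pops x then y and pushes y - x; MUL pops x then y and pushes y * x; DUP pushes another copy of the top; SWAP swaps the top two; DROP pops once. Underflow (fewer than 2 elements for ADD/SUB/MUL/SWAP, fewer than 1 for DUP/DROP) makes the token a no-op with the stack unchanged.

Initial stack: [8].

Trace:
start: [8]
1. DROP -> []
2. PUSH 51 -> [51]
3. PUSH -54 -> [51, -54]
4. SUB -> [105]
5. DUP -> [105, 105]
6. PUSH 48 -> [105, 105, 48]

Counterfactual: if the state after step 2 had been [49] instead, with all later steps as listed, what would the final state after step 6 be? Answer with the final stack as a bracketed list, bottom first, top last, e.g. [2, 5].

state after step 2 := [49]
3. PUSH -54 -> [49, -54]
4. SUB -> [103]
5. DUP -> [103, 103]
6. PUSH 48 -> [103, 103, 48]

[103, 103, 48]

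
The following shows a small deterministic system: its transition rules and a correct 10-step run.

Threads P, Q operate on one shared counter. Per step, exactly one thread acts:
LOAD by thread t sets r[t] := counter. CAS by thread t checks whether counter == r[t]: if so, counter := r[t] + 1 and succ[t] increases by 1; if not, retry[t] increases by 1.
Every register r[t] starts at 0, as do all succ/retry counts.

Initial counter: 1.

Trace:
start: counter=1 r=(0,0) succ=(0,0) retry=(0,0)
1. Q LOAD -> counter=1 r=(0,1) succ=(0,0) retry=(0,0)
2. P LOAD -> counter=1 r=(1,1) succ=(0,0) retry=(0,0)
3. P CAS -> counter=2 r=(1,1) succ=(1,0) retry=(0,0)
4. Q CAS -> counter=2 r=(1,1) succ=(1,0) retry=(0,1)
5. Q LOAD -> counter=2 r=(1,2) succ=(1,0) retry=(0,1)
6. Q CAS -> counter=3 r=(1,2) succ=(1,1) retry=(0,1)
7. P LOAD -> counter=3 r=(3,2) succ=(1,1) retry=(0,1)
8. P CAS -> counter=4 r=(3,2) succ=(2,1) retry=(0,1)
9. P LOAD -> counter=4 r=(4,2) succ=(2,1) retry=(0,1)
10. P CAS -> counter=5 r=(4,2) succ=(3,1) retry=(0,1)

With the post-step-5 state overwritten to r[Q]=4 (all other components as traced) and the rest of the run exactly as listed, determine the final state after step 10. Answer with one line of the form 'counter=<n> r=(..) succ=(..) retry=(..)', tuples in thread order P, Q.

state after step 5 := counter=2 r=(1,4) succ=(1,0) retry=(0,1)
6. Q CAS -> counter=2 r=(1,4) succ=(1,0) retry=(0,2)
7. P LOAD -> counter=2 r=(2,4) succ=(1,0) retry=(0,2)
8. P CAS -> counter=3 r=(2,4) succ=(2,0) retry=(0,2)
9. P LOAD -> counter=3 r=(3,4) succ=(2,0) retry=(0,2)
10. P CAS -> counter=4 r=(3,4) succ=(3,0) retry=(0,2)

counter=4 r=(3,4) succ=(3,0) retry=(0,2)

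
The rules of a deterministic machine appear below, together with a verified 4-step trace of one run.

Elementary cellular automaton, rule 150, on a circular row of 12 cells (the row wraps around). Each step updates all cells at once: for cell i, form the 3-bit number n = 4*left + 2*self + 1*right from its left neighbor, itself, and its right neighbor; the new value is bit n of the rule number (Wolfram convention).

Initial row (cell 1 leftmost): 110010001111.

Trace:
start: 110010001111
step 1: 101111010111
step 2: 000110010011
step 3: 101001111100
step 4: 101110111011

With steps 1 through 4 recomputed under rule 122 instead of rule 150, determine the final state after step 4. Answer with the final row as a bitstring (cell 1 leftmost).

000000111100

(re-executing steps 1..4 under rule 122; state before step 1: 110010001111)
step 1: 011101011000
step 2: 110110111100
step 3: 111111100111
step 4: 000000111100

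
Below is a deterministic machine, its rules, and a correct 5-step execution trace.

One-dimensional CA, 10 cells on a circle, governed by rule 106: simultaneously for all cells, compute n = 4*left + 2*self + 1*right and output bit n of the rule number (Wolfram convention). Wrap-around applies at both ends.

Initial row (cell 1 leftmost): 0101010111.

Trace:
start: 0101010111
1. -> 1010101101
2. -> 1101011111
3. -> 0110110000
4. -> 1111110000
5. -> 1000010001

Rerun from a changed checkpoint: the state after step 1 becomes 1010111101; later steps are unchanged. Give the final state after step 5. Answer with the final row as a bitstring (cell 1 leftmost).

1101100101

state after step 1 := 1010111101
2. -> 1101100111
3. -> 0111101100
4. -> 1100111100
5. -> 1101100101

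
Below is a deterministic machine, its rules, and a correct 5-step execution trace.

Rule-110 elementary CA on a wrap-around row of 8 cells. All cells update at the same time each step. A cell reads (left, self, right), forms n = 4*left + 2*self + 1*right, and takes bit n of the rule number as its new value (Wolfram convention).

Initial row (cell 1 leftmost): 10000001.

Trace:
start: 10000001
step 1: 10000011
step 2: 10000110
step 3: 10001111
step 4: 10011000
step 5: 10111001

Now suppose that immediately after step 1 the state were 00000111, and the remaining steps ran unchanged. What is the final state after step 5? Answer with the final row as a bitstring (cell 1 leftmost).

01110011

state after step 1 := 00000111
step 2: 00001101
step 3: 00011111
step 4: 00110001
step 5: 01110011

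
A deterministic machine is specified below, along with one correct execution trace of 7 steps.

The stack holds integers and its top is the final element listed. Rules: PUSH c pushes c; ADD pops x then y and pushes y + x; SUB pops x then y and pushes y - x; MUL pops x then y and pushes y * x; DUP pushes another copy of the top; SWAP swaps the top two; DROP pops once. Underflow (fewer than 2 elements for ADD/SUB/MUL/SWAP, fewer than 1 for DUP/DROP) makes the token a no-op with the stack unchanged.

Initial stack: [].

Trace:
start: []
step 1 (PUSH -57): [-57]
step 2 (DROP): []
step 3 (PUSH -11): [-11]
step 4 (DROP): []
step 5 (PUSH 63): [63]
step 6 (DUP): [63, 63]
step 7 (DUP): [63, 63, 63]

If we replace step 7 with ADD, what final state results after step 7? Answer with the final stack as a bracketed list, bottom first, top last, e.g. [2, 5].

(re-executing from step 7 with the substitution; state before step 7: [63, 63])
step 7 (ADD): [126]

[126]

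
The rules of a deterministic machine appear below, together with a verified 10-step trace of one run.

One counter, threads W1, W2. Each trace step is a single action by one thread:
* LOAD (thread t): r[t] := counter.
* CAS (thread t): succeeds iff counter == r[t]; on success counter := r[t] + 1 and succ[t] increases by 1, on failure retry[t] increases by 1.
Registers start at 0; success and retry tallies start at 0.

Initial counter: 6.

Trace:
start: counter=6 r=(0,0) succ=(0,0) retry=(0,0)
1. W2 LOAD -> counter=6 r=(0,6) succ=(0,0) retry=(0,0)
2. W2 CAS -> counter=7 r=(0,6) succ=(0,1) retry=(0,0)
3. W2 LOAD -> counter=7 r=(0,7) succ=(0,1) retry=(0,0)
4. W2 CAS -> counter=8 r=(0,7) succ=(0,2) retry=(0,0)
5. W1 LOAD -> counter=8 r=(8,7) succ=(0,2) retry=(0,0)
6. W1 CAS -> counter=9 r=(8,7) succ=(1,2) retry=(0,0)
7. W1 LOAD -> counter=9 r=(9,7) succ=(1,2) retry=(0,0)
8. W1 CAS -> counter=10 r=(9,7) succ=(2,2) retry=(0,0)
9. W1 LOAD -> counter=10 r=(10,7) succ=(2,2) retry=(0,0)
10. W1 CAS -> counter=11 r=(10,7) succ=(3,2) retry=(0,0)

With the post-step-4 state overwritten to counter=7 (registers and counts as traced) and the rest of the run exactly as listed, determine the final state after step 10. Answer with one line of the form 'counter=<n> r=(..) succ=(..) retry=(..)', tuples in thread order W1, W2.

state after step 4 := counter=7 r=(0,7) succ=(0,2) retry=(0,0)
5. W1 LOAD -> counter=7 r=(7,7) succ=(0,2) retry=(0,0)
6. W1 CAS -> counter=8 r=(7,7) succ=(1,2) retry=(0,0)
7. W1 LOAD -> counter=8 r=(8,7) succ=(1,2) retry=(0,0)
8. W1 CAS -> counter=9 r=(8,7) succ=(2,2) retry=(0,0)
9. W1 LOAD -> counter=9 r=(9,7) succ=(2,2) retry=(0,0)
10. W1 CAS -> counter=10 r=(9,7) succ=(3,2) retry=(0,0)

counter=10 r=(9,7) succ=(3,2) retry=(0,0)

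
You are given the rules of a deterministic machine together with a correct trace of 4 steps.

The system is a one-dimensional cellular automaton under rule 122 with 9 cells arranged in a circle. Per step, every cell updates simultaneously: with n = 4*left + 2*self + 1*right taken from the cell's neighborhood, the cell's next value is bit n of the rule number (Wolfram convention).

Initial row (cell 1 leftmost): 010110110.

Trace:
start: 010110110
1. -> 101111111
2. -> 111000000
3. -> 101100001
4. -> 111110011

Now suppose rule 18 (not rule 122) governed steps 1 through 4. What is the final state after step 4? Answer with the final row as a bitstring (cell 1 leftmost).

000101000

(re-executing steps 1..4 under rule 18; state before step 1: 010110110)
1. -> 100000001
2. -> 010000010
3. -> 101000101
4. -> 000101000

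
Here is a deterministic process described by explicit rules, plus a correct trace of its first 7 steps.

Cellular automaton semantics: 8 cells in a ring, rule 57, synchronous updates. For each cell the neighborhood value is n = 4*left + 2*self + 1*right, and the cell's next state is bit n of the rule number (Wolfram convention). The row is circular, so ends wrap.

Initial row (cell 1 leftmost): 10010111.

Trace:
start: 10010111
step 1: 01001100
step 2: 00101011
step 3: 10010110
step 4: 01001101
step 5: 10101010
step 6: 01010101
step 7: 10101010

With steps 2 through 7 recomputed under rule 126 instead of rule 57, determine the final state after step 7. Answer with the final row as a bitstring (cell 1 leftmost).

01101100

(re-executing steps 2..7 under rule 126; state before step 2: 01001100)
step 2: 11111110
step 3: 10000011
step 4: 11000110
step 5: 11101111
step 6: 00111000
step 7: 01101100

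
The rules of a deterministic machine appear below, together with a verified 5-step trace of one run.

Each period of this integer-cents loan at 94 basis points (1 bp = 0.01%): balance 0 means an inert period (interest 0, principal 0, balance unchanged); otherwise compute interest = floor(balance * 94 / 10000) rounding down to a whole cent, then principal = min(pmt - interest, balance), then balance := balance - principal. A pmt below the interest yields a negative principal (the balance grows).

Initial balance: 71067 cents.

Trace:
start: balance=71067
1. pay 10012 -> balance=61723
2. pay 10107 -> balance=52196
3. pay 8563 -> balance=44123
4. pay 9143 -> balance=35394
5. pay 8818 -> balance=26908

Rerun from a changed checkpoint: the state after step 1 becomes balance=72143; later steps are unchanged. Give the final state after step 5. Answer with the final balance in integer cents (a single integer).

state after step 1 := balance=72143
2. pay 10107 -> balance=62714
3. pay 8563 -> balance=54740
4. pay 9143 -> balance=46111
5. pay 8818 -> balance=37726

37726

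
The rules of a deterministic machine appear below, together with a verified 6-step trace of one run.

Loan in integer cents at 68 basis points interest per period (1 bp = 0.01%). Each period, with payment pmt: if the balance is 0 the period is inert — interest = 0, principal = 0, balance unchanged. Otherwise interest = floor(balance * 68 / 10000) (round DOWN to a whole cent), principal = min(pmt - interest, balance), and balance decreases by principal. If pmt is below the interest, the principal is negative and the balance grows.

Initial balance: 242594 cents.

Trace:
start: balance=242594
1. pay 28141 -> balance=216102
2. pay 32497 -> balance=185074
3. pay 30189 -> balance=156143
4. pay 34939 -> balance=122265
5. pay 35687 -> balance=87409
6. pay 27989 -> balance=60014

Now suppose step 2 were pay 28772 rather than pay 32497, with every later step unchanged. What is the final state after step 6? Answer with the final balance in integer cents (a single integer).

63842

(re-executing from step 2 with the substitution; state before step 2: balance=216102)
2. pay 28772 -> balance=188799
3. pay 30189 -> balance=159893
4. pay 34939 -> balance=126041
5. pay 35687 -> balance=91211
6. pay 27989 -> balance=63842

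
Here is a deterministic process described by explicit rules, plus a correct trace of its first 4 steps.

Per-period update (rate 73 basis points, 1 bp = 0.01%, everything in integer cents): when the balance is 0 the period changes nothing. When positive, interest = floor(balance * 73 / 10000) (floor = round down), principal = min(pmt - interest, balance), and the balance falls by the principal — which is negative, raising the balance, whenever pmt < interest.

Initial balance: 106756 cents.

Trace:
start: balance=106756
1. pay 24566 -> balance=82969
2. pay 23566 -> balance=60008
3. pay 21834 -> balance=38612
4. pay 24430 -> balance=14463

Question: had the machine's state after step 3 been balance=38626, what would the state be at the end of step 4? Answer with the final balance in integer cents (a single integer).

14477

state after step 3 := balance=38626
4. pay 24430 -> balance=14477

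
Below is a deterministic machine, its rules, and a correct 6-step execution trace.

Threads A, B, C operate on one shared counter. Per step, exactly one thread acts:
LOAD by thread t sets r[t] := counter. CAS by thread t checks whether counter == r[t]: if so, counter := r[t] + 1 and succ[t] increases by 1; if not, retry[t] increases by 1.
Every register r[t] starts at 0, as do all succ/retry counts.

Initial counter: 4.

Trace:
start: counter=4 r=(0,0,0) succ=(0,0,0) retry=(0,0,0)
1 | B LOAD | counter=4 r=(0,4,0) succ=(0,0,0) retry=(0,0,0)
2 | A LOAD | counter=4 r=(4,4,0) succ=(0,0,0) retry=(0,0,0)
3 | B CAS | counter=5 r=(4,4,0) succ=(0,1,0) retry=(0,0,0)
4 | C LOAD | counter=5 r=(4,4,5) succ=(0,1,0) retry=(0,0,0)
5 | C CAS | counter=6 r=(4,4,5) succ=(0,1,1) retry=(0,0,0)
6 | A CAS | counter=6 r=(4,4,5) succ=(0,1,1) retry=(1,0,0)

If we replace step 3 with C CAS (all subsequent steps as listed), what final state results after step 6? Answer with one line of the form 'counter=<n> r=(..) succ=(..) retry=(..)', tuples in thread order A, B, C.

counter=5 r=(4,4,4) succ=(0,0,1) retry=(1,0,1)

(re-executing from step 3 with the substitution; state before step 3: counter=4 r=(4,4,0) succ=(0,0,0) retry=(0,0,0))
3 | C CAS | counter=4 r=(4,4,0) succ=(0,0,0) retry=(0,0,1)
4 | C LOAD | counter=4 r=(4,4,4) succ=(0,0,0) retry=(0,0,1)
5 | C CAS | counter=5 r=(4,4,4) succ=(0,0,1) retry=(0,0,1)
6 | A CAS | counter=5 r=(4,4,4) succ=(0,0,1) retry=(1,0,1)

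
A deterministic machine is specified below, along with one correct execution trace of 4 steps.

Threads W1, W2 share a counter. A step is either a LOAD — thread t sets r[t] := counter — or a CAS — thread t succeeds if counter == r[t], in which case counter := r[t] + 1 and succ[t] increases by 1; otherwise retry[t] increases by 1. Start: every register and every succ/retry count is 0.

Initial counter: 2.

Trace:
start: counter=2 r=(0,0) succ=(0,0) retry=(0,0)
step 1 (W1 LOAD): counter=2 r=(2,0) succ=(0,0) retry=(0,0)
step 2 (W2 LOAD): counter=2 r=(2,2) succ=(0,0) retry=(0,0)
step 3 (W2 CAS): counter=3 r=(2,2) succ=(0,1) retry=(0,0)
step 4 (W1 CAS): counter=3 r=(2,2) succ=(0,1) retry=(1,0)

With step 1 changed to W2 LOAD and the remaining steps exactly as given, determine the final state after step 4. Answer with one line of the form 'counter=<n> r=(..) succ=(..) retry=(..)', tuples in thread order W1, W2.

(re-executing from step 1 with the substitution; state before step 1: counter=2 r=(0,0) succ=(0,0) retry=(0,0))
step 1 (W2 LOAD): counter=2 r=(0,2) succ=(0,0) retry=(0,0)
step 2 (W2 LOAD): counter=2 r=(0,2) succ=(0,0) retry=(0,0)
step 3 (W2 CAS): counter=3 r=(0,2) succ=(0,1) retry=(0,0)
step 4 (W1 CAS): counter=3 r=(0,2) succ=(0,1) retry=(1,0)

counter=3 r=(0,2) succ=(0,1) retry=(1,0)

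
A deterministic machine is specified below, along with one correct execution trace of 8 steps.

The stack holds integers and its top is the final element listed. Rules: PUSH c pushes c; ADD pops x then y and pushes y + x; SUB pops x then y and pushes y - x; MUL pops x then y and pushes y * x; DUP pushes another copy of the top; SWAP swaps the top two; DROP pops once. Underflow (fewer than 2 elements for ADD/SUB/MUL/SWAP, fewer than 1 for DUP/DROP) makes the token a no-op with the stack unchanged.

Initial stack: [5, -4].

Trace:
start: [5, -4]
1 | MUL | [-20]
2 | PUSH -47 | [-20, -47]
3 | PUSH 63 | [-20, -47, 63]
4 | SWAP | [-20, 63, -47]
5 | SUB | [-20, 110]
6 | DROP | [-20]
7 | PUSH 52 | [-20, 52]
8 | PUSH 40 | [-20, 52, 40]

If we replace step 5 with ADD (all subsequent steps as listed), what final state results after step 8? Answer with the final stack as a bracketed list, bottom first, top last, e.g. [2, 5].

[-20, 52, 40]

(re-executing from step 5 with the substitution; state before step 5: [-20, 63, -47])
5 | ADD | [-20, 16]
6 | DROP | [-20]
7 | PUSH 52 | [-20, 52]
8 | PUSH 40 | [-20, 52, 40]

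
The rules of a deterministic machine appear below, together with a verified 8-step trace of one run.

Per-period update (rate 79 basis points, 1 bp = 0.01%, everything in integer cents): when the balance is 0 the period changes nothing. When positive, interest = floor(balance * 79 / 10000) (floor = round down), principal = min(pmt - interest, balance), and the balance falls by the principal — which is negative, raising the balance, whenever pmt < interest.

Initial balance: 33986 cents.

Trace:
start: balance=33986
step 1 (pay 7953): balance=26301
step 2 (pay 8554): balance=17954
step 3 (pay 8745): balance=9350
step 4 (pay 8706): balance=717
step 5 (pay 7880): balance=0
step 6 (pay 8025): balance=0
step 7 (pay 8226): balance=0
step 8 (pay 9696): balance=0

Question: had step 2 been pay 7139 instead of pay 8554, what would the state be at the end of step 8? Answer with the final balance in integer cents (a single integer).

(re-executing from step 2 with the substitution; state before step 2: balance=26301)
step 2 (pay 7139): balance=19369
step 3 (pay 8745): balance=10777
step 4 (pay 8706): balance=2156
step 5 (pay 7880): balance=0
step 6 (pay 8025): balance=0
step 7 (pay 8226): balance=0
step 8 (pay 9696): balance=0

0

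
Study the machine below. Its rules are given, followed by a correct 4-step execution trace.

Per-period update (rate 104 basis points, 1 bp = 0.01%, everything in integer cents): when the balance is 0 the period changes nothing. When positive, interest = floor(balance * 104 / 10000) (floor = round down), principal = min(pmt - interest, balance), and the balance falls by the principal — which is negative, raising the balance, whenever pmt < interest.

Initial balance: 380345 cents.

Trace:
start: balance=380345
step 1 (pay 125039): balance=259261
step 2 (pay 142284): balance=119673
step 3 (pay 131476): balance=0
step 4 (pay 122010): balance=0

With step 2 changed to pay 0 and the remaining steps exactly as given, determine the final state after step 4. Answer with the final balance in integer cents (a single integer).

12580

(re-executing from step 2 with the substitution; state before step 2: balance=259261)
step 2 (pay 0): balance=261957
step 3 (pay 131476): balance=133205
step 4 (pay 122010): balance=12580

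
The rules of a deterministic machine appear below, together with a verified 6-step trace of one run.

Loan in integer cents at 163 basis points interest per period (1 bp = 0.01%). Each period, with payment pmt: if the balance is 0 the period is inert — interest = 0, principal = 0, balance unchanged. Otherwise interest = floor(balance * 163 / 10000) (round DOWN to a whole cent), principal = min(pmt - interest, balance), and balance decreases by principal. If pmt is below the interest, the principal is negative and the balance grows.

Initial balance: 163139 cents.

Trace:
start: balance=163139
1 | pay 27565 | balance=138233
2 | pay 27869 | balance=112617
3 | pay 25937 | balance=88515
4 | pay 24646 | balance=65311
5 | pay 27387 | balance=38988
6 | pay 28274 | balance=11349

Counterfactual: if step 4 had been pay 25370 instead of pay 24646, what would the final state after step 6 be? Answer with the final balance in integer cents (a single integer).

10601

(re-executing from step 4 with the substitution; state before step 4: balance=88515)
4 | pay 25370 | balance=64587
5 | pay 27387 | balance=38252
6 | pay 28274 | balance=10601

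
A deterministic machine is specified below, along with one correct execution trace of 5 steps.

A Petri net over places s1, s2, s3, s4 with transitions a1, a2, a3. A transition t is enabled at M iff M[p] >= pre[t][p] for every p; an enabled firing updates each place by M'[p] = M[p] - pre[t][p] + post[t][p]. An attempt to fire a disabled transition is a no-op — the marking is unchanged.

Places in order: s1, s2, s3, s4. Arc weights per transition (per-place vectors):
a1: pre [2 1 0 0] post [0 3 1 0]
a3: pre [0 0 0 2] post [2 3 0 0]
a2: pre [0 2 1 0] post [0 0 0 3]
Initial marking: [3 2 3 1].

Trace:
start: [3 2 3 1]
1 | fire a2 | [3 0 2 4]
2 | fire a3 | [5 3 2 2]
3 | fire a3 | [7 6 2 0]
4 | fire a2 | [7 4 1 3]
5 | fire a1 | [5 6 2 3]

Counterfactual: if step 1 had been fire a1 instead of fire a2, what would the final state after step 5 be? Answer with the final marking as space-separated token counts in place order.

1 2 3 4

(re-executing from step 1 with the substitution; state before step 1: [3 2 3 1])
1 | fire a1 | [1 4 4 1]
2 | fire a3 | [1 4 4 1]
3 | fire a3 | [1 4 4 1]
4 | fire a2 | [1 2 3 4]
5 | fire a1 | [1 2 3 4]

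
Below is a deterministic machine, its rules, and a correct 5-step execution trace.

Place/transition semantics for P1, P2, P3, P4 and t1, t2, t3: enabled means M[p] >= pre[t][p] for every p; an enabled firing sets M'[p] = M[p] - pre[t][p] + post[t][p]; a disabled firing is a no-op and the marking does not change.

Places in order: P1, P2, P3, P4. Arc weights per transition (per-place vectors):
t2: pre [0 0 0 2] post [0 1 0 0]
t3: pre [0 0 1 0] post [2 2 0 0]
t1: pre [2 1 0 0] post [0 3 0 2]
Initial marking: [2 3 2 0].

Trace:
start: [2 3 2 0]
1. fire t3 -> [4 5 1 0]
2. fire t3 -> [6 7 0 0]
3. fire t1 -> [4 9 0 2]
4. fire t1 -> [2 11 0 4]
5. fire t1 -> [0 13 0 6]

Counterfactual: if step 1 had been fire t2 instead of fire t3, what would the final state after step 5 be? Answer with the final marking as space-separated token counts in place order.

0 9 1 4

(re-executing from step 1 with the substitution; state before step 1: [2 3 2 0])
1. fire t2 -> [2 3 2 0]
2. fire t3 -> [4 5 1 0]
3. fire t1 -> [2 7 1 2]
4. fire t1 -> [0 9 1 4]
5. fire t1 -> [0 9 1 4]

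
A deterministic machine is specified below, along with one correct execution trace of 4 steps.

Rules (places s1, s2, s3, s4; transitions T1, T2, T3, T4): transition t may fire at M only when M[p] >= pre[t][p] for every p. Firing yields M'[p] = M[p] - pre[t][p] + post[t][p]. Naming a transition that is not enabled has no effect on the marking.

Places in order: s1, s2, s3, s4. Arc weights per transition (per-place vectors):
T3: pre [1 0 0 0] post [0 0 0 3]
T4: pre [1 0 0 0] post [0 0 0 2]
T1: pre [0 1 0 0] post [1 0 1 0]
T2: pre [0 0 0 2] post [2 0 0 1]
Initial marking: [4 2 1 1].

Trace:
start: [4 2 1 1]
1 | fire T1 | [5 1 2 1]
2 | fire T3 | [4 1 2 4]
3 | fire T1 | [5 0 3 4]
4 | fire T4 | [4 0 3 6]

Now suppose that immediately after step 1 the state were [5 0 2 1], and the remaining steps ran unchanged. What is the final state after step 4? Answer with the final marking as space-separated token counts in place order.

state after step 1 := [5 0 2 1]
2 | fire T3 | [4 0 2 4]
3 | fire T1 | [4 0 2 4]
4 | fire T4 | [3 0 2 6]

3 0 2 6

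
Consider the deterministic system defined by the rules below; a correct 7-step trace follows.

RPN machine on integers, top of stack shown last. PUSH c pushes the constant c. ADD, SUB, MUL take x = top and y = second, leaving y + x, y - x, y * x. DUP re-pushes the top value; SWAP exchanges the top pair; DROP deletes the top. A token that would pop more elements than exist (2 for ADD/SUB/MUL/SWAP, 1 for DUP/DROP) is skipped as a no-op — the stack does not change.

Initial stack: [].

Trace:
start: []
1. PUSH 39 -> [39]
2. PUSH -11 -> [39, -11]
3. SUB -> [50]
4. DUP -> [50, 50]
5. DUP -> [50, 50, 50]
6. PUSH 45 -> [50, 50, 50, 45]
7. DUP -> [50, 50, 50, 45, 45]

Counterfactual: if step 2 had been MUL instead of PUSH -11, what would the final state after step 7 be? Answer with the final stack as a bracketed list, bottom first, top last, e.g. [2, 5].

[39, 39, 39, 45, 45]

(re-executing from step 2 with the substitution; state before step 2: [39])
2. MUL -> [39]
3. SUB -> [39]
4. DUP -> [39, 39]
5. DUP -> [39, 39, 39]
6. PUSH 45 -> [39, 39, 39, 45]
7. DUP -> [39, 39, 39, 45, 45]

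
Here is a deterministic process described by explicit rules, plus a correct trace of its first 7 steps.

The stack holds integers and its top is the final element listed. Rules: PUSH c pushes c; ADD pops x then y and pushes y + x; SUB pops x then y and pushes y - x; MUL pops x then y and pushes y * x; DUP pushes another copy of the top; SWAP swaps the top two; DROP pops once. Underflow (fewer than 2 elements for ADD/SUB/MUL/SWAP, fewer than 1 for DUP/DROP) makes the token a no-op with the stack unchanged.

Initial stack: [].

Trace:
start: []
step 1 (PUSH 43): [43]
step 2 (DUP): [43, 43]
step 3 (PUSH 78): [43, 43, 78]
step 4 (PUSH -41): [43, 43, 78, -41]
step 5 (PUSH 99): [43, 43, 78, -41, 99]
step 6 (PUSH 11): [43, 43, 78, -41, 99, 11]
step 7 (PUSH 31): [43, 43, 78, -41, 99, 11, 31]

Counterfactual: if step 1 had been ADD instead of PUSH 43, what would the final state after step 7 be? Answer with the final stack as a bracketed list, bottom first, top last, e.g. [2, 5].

(re-executing from step 1 with the substitution; state before step 1: [])
step 1 (ADD): []
step 2 (DUP): []
step 3 (PUSH 78): [78]
step 4 (PUSH -41): [78, -41]
step 5 (PUSH 99): [78, -41, 99]
step 6 (PUSH 11): [78, -41, 99, 11]
step 7 (PUSH 31): [78, -41, 99, 11, 31]

[78, -41, 99, 11, 31]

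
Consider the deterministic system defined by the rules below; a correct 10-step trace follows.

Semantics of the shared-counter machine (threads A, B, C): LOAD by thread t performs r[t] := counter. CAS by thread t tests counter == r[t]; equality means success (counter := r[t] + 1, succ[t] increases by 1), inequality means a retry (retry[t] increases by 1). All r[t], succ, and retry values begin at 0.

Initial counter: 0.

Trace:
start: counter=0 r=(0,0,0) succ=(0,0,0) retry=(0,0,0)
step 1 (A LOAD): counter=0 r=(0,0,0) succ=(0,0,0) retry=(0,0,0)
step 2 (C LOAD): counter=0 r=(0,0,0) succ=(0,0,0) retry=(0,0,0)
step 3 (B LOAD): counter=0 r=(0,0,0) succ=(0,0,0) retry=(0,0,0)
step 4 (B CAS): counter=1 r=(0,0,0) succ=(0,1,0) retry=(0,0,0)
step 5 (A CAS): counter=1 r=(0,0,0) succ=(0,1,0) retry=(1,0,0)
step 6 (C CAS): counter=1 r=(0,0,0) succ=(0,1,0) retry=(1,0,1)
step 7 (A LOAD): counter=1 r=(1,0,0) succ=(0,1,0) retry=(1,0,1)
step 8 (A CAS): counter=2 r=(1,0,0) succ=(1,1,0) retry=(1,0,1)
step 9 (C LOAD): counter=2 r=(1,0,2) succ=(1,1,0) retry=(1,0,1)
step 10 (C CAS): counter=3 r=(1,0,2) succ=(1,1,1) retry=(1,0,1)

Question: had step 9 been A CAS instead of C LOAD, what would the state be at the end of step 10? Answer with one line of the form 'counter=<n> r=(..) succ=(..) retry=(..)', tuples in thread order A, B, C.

counter=2 r=(1,0,0) succ=(1,1,0) retry=(2,0,2)

(re-executing from step 9 with the substitution; state before step 9: counter=2 r=(1,0,0) succ=(1,1,0) retry=(1,0,1))
step 9 (A CAS): counter=2 r=(1,0,0) succ=(1,1,0) retry=(2,0,1)
step 10 (C CAS): counter=2 r=(1,0,0) succ=(1,1,0) retry=(2,0,2)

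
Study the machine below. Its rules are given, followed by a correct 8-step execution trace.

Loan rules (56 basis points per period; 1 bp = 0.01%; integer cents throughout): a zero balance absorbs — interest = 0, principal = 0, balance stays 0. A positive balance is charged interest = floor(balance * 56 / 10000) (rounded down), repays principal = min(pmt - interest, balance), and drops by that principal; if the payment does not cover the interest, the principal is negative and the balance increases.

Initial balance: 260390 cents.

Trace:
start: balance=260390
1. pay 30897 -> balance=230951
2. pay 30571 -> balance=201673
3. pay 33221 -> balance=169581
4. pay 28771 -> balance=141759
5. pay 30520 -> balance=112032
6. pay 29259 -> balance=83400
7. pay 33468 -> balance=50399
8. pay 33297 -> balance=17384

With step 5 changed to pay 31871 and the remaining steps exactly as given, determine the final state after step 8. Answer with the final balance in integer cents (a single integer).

16009

(re-executing from step 5 with the substitution; state before step 5: balance=141759)
5. pay 31871 -> balance=110681
6. pay 29259 -> balance=82041
7. pay 33468 -> balance=49032
8. pay 33297 -> balance=16009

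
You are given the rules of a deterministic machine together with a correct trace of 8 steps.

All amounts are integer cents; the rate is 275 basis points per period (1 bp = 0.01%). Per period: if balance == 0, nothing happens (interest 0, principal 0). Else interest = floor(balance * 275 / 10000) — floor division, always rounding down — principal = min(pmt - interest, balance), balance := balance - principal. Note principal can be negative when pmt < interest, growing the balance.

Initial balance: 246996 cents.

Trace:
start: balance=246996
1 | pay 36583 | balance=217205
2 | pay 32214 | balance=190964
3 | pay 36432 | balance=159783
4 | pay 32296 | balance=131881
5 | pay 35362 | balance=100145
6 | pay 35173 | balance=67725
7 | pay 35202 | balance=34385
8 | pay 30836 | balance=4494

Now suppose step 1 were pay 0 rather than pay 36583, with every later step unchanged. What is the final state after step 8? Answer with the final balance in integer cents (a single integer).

(re-executing from step 1 with the substitution; state before step 1: balance=246996)
1 | pay 0 | balance=253788
2 | pay 32214 | balance=228553
3 | pay 36432 | balance=198406
4 | pay 32296 | balance=171566
5 | pay 35362 | balance=140922
6 | pay 35173 | balance=109624
7 | pay 35202 | balance=77436
8 | pay 30836 | balance=48729

48729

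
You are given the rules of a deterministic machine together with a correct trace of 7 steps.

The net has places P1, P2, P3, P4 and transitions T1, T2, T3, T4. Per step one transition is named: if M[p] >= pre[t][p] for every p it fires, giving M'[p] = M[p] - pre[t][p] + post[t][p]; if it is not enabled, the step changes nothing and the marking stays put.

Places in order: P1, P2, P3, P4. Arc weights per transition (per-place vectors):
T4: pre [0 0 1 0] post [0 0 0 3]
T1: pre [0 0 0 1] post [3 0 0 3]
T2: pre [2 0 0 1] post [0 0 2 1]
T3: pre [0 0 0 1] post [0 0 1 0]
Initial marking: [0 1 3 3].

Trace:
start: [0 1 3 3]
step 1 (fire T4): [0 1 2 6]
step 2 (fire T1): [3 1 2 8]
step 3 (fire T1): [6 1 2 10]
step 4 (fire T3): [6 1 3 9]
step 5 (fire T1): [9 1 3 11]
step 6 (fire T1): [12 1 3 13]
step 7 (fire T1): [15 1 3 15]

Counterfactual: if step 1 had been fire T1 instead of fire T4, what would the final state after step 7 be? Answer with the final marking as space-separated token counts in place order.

(re-executing from step 1 with the substitution; state before step 1: [0 1 3 3])
step 1 (fire T1): [3 1 3 5]
step 2 (fire T1): [6 1 3 7]
step 3 (fire T1): [9 1 3 9]
step 4 (fire T3): [9 1 4 8]
step 5 (fire T1): [12 1 4 10]
step 6 (fire T1): [15 1 4 12]
step 7 (fire T1): [18 1 4 14]

18 1 4 14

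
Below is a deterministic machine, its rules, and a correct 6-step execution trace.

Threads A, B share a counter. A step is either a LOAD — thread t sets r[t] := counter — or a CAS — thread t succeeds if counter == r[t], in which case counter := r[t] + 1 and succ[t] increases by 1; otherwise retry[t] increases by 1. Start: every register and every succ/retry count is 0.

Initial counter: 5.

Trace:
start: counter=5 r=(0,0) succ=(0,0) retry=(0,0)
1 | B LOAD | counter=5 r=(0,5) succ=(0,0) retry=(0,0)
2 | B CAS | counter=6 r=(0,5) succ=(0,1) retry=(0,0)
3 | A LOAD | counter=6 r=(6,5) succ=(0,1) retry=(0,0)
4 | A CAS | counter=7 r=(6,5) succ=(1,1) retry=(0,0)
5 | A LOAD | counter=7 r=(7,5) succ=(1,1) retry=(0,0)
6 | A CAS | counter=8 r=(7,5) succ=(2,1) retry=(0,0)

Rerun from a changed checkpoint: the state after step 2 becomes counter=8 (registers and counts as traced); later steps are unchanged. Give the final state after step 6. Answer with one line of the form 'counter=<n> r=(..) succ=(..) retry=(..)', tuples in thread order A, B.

state after step 2 := counter=8 r=(0,5) succ=(0,1) retry=(0,0)
3 | A LOAD | counter=8 r=(8,5) succ=(0,1) retry=(0,0)
4 | A CAS | counter=9 r=(8,5) succ=(1,1) retry=(0,0)
5 | A LOAD | counter=9 r=(9,5) succ=(1,1) retry=(0,0)
6 | A CAS | counter=10 r=(9,5) succ=(2,1) retry=(0,0)

counter=10 r=(9,5) succ=(2,1) retry=(0,0)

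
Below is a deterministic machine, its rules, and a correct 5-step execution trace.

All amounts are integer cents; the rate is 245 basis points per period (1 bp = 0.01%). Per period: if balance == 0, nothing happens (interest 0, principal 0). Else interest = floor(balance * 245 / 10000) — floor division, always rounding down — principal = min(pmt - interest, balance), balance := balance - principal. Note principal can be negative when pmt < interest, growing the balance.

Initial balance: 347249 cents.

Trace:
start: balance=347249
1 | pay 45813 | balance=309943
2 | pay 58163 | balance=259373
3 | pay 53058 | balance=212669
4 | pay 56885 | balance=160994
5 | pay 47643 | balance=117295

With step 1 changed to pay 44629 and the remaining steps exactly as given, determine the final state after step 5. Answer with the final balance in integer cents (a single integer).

(re-executing from step 1 with the substitution; state before step 1: balance=347249)
1 | pay 44629 | balance=311127
2 | pay 58163 | balance=260586
3 | pay 53058 | balance=213912
4 | pay 56885 | balance=162267
5 | pay 47643 | balance=118599

118599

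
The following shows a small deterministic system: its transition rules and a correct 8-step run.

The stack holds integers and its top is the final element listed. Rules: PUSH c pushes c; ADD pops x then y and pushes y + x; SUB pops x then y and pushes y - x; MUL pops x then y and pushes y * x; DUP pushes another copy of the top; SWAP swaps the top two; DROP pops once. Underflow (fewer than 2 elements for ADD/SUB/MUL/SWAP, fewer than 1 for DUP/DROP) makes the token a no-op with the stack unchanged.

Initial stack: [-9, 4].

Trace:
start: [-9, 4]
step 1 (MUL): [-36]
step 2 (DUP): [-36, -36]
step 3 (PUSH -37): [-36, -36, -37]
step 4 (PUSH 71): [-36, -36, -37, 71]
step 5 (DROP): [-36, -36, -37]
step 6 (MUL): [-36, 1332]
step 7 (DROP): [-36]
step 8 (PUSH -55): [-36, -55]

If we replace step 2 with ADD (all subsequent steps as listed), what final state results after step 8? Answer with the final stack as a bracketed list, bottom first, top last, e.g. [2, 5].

(re-executing from step 2 with the substitution; state before step 2: [-36])
step 2 (ADD): [-36]
step 3 (PUSH -37): [-36, -37]
step 4 (PUSH 71): [-36, -37, 71]
step 5 (DROP): [-36, -37]
step 6 (MUL): [1332]
step 7 (DROP): []
step 8 (PUSH -55): [-55]

[-55]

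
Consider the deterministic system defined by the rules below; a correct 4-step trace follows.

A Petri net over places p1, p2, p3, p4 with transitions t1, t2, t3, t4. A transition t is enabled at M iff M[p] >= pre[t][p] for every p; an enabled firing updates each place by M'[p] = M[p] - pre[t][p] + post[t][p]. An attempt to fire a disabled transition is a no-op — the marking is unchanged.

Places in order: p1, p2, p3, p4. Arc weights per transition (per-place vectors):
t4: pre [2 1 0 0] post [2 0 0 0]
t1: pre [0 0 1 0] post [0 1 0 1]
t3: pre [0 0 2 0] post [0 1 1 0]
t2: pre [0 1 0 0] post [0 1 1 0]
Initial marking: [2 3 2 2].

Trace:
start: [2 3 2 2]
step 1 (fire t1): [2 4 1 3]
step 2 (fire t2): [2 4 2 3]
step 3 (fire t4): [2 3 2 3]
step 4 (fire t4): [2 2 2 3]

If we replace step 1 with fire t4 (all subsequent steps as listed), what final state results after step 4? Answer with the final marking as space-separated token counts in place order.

(re-executing from step 1 with the substitution; state before step 1: [2 3 2 2])
step 1 (fire t4): [2 2 2 2]
step 2 (fire t2): [2 2 3 2]
step 3 (fire t4): [2 1 3 2]
step 4 (fire t4): [2 0 3 2]

2 0 3 2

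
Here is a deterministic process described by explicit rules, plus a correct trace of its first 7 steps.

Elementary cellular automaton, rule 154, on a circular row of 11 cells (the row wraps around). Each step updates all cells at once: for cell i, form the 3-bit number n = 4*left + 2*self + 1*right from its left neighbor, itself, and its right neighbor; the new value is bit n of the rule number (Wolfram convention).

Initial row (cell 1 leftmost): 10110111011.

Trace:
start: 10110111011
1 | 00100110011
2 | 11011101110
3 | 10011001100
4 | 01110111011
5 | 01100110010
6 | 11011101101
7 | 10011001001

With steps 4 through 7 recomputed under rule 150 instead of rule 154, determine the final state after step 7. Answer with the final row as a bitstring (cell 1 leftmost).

(re-executing steps 4..7 under rule 150; state before step 4: 10011001100)
4 | 11100110011
5 | 11011001101
6 | 10000110000
7 | 11001001001

11001001001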